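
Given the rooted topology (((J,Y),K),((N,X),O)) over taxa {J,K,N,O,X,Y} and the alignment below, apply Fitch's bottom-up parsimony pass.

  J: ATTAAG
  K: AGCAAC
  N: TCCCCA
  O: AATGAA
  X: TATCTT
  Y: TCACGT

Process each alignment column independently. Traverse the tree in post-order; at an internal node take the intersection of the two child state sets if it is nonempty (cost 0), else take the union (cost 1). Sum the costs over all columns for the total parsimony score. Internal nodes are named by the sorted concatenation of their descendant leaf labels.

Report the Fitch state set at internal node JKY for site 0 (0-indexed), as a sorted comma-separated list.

A

JY@0: {A} ∪ {T} = {A,T} (union, +1)
JKY@0: {A,T} ∩ {A} = {A} (intersection, +0)
NX@0: {T} ∩ {T} = {T} (intersection, +0)
NOX@0: {T} ∪ {A} = {A,T} (union, +1)
JKNOXY@0: {A} ∩ {A,T} = {A} (intersection, +0)
JY@1: {T} ∪ {C} = {C,T} (union, +1)
JKY@1: {C,T} ∪ {G} = {C,G,T} (union, +1)
NX@1: {C} ∪ {A} = {A,C} (union, +1)
NOX@1: {A,C} ∩ {A} = {A} (intersection, +0)
JKNOXY@1: {C,G,T} ∪ {A} = {A,C,G,T} (union, +1)
JY@2: {T} ∪ {A} = {A,T} (union, +1)
JKY@2: {A,T} ∪ {C} = {A,C,T} (union, +1)
NX@2: {C} ∪ {T} = {C,T} (union, +1)
NOX@2: {C,T} ∩ {T} = {T} (intersection, +0)
JKNOXY@2: {A,C,T} ∩ {T} = {T} (intersection, +0)
JY@3: {A} ∪ {C} = {A,C} (union, +1)
JKY@3: {A,C} ∩ {A} = {A} (intersection, +0)
NX@3: {C} ∩ {C} = {C} (intersection, +0)
NOX@3: {C} ∪ {G} = {C,G} (union, +1)
JKNOXY@3: {A} ∪ {C,G} = {A,C,G} (union, +1)
JY@4: {A} ∪ {G} = {A,G} (union, +1)
JKY@4: {A,G} ∩ {A} = {A} (intersection, +0)
NX@4: {C} ∪ {T} = {C,T} (union, +1)
NOX@4: {C,T} ∪ {A} = {A,C,T} (union, +1)
JKNOXY@4: {A} ∩ {A,C,T} = {A} (intersection, +0)
JY@5: {G} ∪ {T} = {G,T} (union, +1)
JKY@5: {G,T} ∪ {C} = {C,G,T} (union, +1)
NX@5: {A} ∪ {T} = {A,T} (union, +1)
NOX@5: {A,T} ∩ {A} = {A} (intersection, +0)
JKNOXY@5: {C,G,T} ∪ {A} = {A,C,G,T} (union, +1)
per-site changes: [2, 4, 3, 3, 3, 4]; total = 19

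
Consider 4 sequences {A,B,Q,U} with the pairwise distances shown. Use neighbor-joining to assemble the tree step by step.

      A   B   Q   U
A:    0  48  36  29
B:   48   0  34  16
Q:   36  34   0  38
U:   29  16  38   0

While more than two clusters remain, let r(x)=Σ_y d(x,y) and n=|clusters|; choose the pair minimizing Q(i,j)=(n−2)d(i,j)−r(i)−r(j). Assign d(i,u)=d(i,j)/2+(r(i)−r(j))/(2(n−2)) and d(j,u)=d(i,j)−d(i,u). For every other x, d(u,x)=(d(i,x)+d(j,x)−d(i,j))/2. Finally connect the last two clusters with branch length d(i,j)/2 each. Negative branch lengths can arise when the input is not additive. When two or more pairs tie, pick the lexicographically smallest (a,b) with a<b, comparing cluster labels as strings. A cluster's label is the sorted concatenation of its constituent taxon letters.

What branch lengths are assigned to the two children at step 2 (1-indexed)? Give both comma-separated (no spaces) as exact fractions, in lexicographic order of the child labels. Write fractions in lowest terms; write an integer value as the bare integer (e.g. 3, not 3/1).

45/4,47/4

iteration 1: select A,Q (d=36, Q=-149); attach at lengths (77/4, 67/4); label the merged cluster AQ
  updated: d(AQ,B)=23, d(AQ,U)=31/2
iteration 2: select AQ,B (d=23, Q=-109/2); attach at lengths (45/4, 47/4); label the merged cluster ABQ
  updated: d(ABQ,U)=17/4
iteration 3: select ABQ,U (d=17/4); attach at lengths (17/8, 17/8); label the merged cluster ABQU
final tree: (((A:77/4,Q:67/4):45/4,B:47/4):17/8,U:17/8)
total length: 253/4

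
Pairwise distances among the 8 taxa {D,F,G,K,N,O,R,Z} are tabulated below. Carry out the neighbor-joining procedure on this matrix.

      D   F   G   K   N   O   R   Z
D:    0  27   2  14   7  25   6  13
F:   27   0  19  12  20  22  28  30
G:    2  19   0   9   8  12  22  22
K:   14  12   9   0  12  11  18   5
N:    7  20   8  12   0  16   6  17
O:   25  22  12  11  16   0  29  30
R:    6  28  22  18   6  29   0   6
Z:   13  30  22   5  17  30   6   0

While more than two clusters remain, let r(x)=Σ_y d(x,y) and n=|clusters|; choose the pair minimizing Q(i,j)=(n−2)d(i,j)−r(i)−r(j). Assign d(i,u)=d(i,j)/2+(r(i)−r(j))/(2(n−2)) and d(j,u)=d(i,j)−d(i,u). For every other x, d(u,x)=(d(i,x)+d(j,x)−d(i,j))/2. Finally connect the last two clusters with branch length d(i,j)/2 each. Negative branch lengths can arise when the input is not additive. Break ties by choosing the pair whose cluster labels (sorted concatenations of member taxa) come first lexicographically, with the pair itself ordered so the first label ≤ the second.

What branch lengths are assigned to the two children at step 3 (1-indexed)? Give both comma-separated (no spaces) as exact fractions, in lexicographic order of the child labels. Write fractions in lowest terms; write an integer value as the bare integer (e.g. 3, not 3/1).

iteration 1: select R,Z (d=6, Q=-202); attach at lengths (7/3, 11/3); label the merged cluster RZ
  updated: d(D,RZ)=13/2, d(F,RZ)=26, d(G,RZ)=19, d(K,RZ)=17/2, d(N,RZ)=17/2, d(O,RZ)=53/2
iteration 2: select D,RZ (d=13/2, Q=-144); attach at lengths (19/10, 23/5); label the merged cluster DRZ
  updated: d(DRZ,F)=93/4, d(DRZ,G)=29/4, d(DRZ,K)=8, d(DRZ,N)=9/2, d(DRZ,O)=45/2
iteration 3: select DRZ,N (d=9/2, Q=-108); attach at lengths (23/8, 13/8); label the merged cluster DNRZ
  updated: d(DNRZ,F)=155/8, d(DNRZ,G)=43/8, d(DNRZ,K)=31/4, d(DNRZ,O)=17
iteration 4: select DNRZ,G (d=43/8, Q=-315/4); attach at lengths (27/8, 2); label the merged cluster DGNRZ
  updated: d(DGNRZ,F)=33/2, d(DGNRZ,K)=91/16, d(DGNRZ,O)=189/16
iteration 5: select DGNRZ,O (d=189/16, Q=-883/16); attach at lengths (205/64, 551/64); label the merged cluster DGNORZ
  updated: d(DGNORZ,F)=427/32, d(DGNORZ,K)=39/16
iteration 6: select DGNORZ,F (d=427/32, Q=-889/32); attach at lengths (121/64, 733/64); label the merged cluster DFGNORZ
  updated: d(DFGNORZ,K)=35/64
iteration 7: select DFGNORZ,K (d=35/64); attach at lengths (35/128, 35/128); label the merged cluster DFGKNORZ
final tree: ((((((D:19/10,(R:7/3,Z:11/3):23/5):23/8,N:13/8):27/8,G:2):205/64,O:551/64):121/64,F:733/64):35/128,K:35/128)
total length: 3077/64

23/8,13/8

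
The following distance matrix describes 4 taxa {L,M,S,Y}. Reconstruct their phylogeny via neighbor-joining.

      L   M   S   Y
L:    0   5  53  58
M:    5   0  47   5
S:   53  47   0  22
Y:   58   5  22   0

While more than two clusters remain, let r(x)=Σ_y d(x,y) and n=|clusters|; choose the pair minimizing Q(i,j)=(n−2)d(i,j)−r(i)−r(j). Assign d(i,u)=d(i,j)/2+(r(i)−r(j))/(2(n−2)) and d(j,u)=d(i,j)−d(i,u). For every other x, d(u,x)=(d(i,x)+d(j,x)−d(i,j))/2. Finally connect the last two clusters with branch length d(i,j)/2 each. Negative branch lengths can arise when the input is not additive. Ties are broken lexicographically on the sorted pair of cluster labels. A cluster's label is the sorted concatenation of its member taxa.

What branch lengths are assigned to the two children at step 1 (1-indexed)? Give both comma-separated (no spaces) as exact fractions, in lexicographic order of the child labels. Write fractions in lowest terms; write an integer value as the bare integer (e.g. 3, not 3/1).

1. join L+M (d=5, Q=-163) ⇒ LM; edges |L|=69/4, |M|=-49/4
  updated: d(LM,S)=95/2, d(LM,Y)=29
2. join LM+S (d=95/2, Q=-197/2) ⇒ LMS; edges |LM|=109/4, |S|=81/4
  updated: d(LMS,Y)=7/4
3. join LMS+Y (d=7/4) ⇒ LMSY; edges |LMS|=7/8, |Y|=7/8
final tree: (((L:69/4,M:-49/4):109/4,S:81/4):7/8,Y:7/8)
total length: 217/4

69/4,-49/4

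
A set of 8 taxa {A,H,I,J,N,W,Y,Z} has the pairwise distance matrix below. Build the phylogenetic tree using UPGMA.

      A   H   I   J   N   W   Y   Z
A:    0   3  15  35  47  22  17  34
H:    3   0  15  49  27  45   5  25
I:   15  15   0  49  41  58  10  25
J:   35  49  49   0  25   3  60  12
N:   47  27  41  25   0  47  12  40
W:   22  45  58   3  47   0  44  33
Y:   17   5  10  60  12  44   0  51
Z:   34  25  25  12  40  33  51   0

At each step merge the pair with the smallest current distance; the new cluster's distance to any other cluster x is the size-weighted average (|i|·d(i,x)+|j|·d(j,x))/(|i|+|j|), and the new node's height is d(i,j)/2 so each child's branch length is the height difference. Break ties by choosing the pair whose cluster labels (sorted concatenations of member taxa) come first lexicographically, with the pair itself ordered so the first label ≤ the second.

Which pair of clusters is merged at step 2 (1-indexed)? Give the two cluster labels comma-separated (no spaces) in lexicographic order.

J,W

1. join A+H (d=3) ⇒ AH; edges |A|=3/2, |H|=3/2
  updated: d(AH,I)=15, d(AH,J)=42, d(AH,N)=37, d(AH,W)=67/2, d(AH,Y)=11, d(AH,Z)=59/2
2. join J+W (d=3) ⇒ JW; edges |J|=3/2, |W|=3/2
  updated: d(AH,JW)=151/4, d(I,JW)=107/2, d(JW,N)=36, d(JW,Y)=52, d(JW,Z)=45/2
3. join I+Y (d=10) ⇒ IY; edges |I|=5, |Y|=5
  updated: d(AH,IY)=13, d(IY,JW)=211/4, d(IY,N)=53/2, d(IY,Z)=38
4. join AH+IY (d=13) ⇒ AHIY; edges |AH|=5, |IY|=3/2
  updated: d(AHIY,JW)=181/4, d(AHIY,N)=127/4, d(AHIY,Z)=135/4
5. join JW+Z (d=45/2) ⇒ JWZ; edges |JW|=39/4, |Z|=45/4
  updated: d(AHIY,JWZ)=497/12, d(JWZ,N)=112/3
6. join AHIY+N (d=127/4) ⇒ AHINY; edges |AHIY|=75/8, |N|=127/8
  updated: d(AHINY,JWZ)=203/5
7. join AHINY+JWZ (d=203/5) ⇒ AHIJNWYZ; edges |AHINY|=177/40, |JWZ|=181/20
final tree: ((((A:3/2,H:3/2):5,(I:5,Y:5):3/2):75/8,N:127/8):177/40,((J:3/2,W:3/2):39/4,Z:45/4):181/20)
total length: 3289/40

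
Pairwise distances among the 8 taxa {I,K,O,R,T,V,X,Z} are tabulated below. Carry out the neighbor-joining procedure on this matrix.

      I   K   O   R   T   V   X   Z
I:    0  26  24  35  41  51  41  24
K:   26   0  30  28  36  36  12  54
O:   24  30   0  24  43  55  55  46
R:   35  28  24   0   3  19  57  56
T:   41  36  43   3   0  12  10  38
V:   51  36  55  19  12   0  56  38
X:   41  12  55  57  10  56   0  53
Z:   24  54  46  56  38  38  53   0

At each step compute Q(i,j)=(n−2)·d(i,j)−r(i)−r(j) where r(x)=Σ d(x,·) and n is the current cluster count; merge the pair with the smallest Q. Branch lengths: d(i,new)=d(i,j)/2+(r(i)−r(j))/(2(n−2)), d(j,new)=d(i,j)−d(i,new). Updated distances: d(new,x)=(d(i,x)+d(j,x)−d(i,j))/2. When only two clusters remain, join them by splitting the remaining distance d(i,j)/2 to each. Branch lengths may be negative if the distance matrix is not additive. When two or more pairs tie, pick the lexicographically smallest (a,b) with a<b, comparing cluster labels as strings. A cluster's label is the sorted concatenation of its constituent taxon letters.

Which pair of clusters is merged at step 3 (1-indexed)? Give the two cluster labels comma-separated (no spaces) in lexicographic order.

step 1: merge (K,X) at d=12, Q=-434; branch lengths K→5/6, X→67/6; new cluster KX
  updated: d(I,KX)=55/2, d(KX,O)=73/2, d(KX,R)=73/2, d(KX,T)=17, d(KX,V)=40, d(KX,Z)=95/2
step 2: merge (I,Z) at d=24, Q=-332; branch lengths I→73/10, Z→167/10; new cluster IZ
  updated: d(IZ,KX)=51/2, d(IZ,O)=23, d(IZ,R)=67/2, d(IZ,T)=55/2, d(IZ,V)=65/2
step 3: merge (IZ,O) at d=23, Q=-463/2; branch lengths IZ→105/16, O→263/16; new cluster IOZ
  updated: d(IOZ,KX)=39/2, d(IOZ,R)=69/4, d(IOZ,T)=95/4, d(IOZ,V)=129/4
step 4: merge (IOZ,KX) at d=39/2, Q=-589/4; branch lengths IOZ→51/8, KX→105/8; new cluster IKOXZ
  updated: d(IKOXZ,R)=137/8, d(IKOXZ,T)=85/8, d(IKOXZ,V)=211/8
step 5: merge (IKOXZ,R) at d=137/8, Q=-59; branch lengths IKOXZ→197/16, R→77/16; new cluster IKORXZ
  updated: d(IKORXZ,T)=-7/4, d(IKORXZ,V)=113/8
step 6: merge (IKORXZ,T) at d=-7/4, Q=-195/8; branch lengths IKORXZ→3/16, T→-31/16; new cluster IKORTXZ
  updated: d(IKORTXZ,V)=223/16
step 7: merge (IKORTXZ,V) at d=223/16; branch lengths IKORTXZ→223/32, V→223/32; new cluster IKORTVXZ
final tree: ((((((I:73/10,Z:167/10):105/16,O:263/16):51/8,(K:5/6,X:67/6):105/8):197/16,R:77/16):3/16,T:-31/16):223/32,V:223/32)
total length: 1725/16

IZ,O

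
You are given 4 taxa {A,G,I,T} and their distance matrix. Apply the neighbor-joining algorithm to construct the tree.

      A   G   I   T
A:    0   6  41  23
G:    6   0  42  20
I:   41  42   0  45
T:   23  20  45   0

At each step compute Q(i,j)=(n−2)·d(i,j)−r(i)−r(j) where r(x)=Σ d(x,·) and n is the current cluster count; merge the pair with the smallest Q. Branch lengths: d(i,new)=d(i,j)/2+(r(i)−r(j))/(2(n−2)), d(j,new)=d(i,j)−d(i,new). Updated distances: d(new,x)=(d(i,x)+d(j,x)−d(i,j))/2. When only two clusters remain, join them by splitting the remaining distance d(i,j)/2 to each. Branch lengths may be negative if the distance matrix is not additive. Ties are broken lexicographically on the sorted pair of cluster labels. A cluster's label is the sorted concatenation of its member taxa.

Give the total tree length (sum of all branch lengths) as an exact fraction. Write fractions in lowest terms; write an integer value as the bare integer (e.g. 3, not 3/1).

57

1. join A+G (d=6, Q=-126) ⇒ AG; edges |A|=7/2, |G|=5/2
  updated: d(AG,I)=77/2, d(AG,T)=37/2
2. join AG+I (d=77/2, Q=-102) ⇒ AGI; edges |AG|=6, |I|=65/2
  updated: d(AGI,T)=25/2
3. join AGI+T (d=25/2) ⇒ AGIT; edges |AGI|=25/4, |T|=25/4
final tree: (((A:7/2,G:5/2):6,I:65/2):25/4,T:25/4)
total length: 57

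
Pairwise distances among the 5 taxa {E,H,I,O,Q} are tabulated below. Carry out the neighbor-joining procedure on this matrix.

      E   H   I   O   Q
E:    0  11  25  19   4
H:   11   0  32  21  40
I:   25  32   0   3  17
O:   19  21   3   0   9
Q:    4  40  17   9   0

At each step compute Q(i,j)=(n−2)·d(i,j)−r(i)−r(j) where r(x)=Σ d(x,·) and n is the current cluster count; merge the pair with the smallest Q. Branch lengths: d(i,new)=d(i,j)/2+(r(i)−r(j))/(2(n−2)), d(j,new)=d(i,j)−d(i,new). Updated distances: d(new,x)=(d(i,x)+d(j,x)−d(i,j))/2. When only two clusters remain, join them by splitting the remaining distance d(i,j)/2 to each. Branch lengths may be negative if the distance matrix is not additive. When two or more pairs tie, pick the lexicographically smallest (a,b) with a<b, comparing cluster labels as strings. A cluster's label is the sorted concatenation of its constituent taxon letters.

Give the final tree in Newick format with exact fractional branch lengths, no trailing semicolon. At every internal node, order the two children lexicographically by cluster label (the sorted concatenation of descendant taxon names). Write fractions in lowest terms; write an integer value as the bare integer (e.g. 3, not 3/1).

((((E:-2,H:13):89/8,Q:43/8):49/8,I:45/8):-21/16,O:-21/16)

1. join E+H (d=11, Q=-130) ⇒ EH; edges |E|=-2, |H|=13
  updated: d(EH,I)=23, d(EH,O)=29/2, d(EH,Q)=33/2
2. join EH+Q (d=33/2, Q=-127/2) ⇒ EHQ; edges |EH|=89/8, |Q|=43/8
  updated: d(EHQ,I)=47/4, d(EHQ,O)=7/2
3. join EHQ+I (d=47/4, Q=-73/4) ⇒ EHIQ; edges |EHQ|=49/8, |I|=45/8
  updated: d(EHIQ,O)=-21/8
4. join EHIQ+O (d=-21/8) ⇒ EHIOQ; edges |EHIQ|=-21/16, |O|=-21/16
final tree: ((((E:-2,H:13):89/8,Q:43/8):49/8,I:45/8):-21/16,O:-21/16)
total length: 293/8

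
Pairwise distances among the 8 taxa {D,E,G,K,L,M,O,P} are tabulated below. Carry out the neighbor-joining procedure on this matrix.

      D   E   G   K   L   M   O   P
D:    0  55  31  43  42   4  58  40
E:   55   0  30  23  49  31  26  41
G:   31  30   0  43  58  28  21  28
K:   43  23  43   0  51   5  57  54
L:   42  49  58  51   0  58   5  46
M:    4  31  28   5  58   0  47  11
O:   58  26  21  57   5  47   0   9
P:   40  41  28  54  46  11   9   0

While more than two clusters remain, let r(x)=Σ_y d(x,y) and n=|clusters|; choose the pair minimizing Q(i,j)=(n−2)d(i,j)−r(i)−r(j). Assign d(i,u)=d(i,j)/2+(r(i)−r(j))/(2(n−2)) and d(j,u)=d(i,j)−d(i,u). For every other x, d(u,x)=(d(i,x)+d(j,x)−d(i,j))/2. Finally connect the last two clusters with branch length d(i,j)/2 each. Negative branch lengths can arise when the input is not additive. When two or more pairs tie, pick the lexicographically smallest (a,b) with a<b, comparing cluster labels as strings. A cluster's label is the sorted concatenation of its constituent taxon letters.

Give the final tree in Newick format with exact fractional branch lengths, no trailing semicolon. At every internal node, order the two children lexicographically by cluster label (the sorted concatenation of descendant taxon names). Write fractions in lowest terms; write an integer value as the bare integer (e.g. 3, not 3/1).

1. join L+O (d=5, Q=-502) ⇒ LO; edges |L|=29/3, |O|=-14/3
  updated: d(D,LO)=95/2, d(E,LO)=35, d(G,LO)=37, d(K,LO)=103/2, d(LO,M)=50, d(LO,P)=25
2. join D+M (d=4, Q=-659/2) ⇒ DM; edges |D|=223/20, |M|=-143/20
  updated: d(DM,E)=41, d(DM,G)=55/2, d(DM,K)=22, d(DM,LO)=187/4, d(DM,P)=47/2
3. join E+K (d=23, Q=-543/2) ⇒ EK; edges |E|=137/16, |K|=231/16
  updated: d(DM,EK)=20, d(EK,G)=25, d(EK,LO)=127/4, d(EK,P)=36
4. join LO+P (d=25, Q=-178) ⇒ LOP; edges |LO|=103/6, |P|=47/6
  updated: d(DM,LOP)=181/8, d(EK,LOP)=171/8, d(G,LOP)=20
5. join DM+EK (d=20, Q=-193/2) ⇒ DEKM; edges |DM|=175/16, |EK|=145/16
  updated: d(DEKM,G)=65/4, d(DEKM,LOP)=12
6. join DEKM+G (d=65/4, Q=-193/4) ⇒ DEGKM; edges |DEKM|=33/8, |G|=97/8
  updated: d(DEGKM,LOP)=63/8
7. join DEGKM+LOP (d=63/8) ⇒ DEGKLMOP; edges |DEGKM|=63/16, |LOP|=63/16
final tree: ((((D:223/20,M:-143/20):175/16,(E:137/16,K:231/16):145/16):33/8,G:97/8):63/16,((L:29/3,O:-14/3):103/6,P:47/6):63/16)
total length: 809/8

((((D:223/20,M:-143/20):175/16,(E:137/16,K:231/16):145/16):33/8,G:97/8):63/16,((L:29/3,O:-14/3):103/6,P:47/6):63/16)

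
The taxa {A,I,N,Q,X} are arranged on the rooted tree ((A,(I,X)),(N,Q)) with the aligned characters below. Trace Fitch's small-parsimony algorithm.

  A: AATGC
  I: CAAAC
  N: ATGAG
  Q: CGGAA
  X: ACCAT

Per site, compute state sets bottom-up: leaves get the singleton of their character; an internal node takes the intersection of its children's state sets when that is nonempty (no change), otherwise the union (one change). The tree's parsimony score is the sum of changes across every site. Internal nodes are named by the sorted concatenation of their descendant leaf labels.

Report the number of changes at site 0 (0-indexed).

2

[col 0] IX: children I:{C}, X:{A} ∪→ {A,C}; cost 1
[col 0] AIX: children A:{A}, IX:{A,C} ∩→ {A}; cost 0
[col 0] NQ: children N:{A}, Q:{C} ∪→ {A,C}; cost 1
[col 0] AINQX: children AIX:{A}, NQ:{A,C} ∩→ {A}; cost 0
[col 1] IX: children I:{A}, X:{C} ∪→ {A,C}; cost 1
[col 1] AIX: children A:{A}, IX:{A,C} ∩→ {A}; cost 0
[col 1] NQ: children N:{T}, Q:{G} ∪→ {G,T}; cost 1
[col 1] AINQX: children AIX:{A}, NQ:{G,T} ∪→ {A,G,T}; cost 1
[col 2] IX: children I:{A}, X:{C} ∪→ {A,C}; cost 1
[col 2] AIX: children A:{T}, IX:{A,C} ∪→ {A,C,T}; cost 1
[col 2] NQ: children N:{G}, Q:{G} ∩→ {G}; cost 0
[col 2] AINQX: children AIX:{A,C,T}, NQ:{G} ∪→ {A,C,G,T}; cost 1
[col 3] IX: children I:{A}, X:{A} ∩→ {A}; cost 0
[col 3] AIX: children A:{G}, IX:{A} ∪→ {A,G}; cost 1
[col 3] NQ: children N:{A}, Q:{A} ∩→ {A}; cost 0
[col 3] AINQX: children AIX:{A,G}, NQ:{A} ∩→ {A}; cost 0
[col 4] IX: children I:{C}, X:{T} ∪→ {C,T}; cost 1
[col 4] AIX: children A:{C}, IX:{C,T} ∩→ {C}; cost 0
[col 4] NQ: children N:{G}, Q:{A} ∪→ {A,G}; cost 1
[col 4] AINQX: children AIX:{C}, NQ:{A,G} ∪→ {A,C,G}; cost 1
per-site changes: [2, 3, 3, 1, 3]; total = 12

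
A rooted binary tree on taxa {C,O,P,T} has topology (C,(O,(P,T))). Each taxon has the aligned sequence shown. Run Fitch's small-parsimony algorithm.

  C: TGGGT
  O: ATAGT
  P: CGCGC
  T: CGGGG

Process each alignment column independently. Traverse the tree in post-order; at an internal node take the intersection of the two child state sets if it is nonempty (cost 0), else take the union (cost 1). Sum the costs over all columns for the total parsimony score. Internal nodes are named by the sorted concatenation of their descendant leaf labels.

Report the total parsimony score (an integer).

[col 0] PT: children P:{C}, T:{C} ∩→ {C}; cost 0
[col 0] OPT: children O:{A}, PT:{C} ∪→ {A,C}; cost 1
[col 0] COPT: children C:{T}, OPT:{A,C} ∪→ {A,C,T}; cost 1
[col 1] PT: children P:{G}, T:{G} ∩→ {G}; cost 0
[col 1] OPT: children O:{T}, PT:{G} ∪→ {G,T}; cost 1
[col 1] COPT: children C:{G}, OPT:{G,T} ∩→ {G}; cost 0
[col 2] PT: children P:{C}, T:{G} ∪→ {C,G}; cost 1
[col 2] OPT: children O:{A}, PT:{C,G} ∪→ {A,C,G}; cost 1
[col 2] COPT: children C:{G}, OPT:{A,C,G} ∩→ {G}; cost 0
[col 3] PT: children P:{G}, T:{G} ∩→ {G}; cost 0
[col 3] OPT: children O:{G}, PT:{G} ∩→ {G}; cost 0
[col 3] COPT: children C:{G}, OPT:{G} ∩→ {G}; cost 0
[col 4] PT: children P:{C}, T:{G} ∪→ {C,G}; cost 1
[col 4] OPT: children O:{T}, PT:{C,G} ∪→ {C,G,T}; cost 1
[col 4] COPT: children C:{T}, OPT:{C,G,T} ∩→ {T}; cost 0
per-site changes: [2, 1, 2, 0, 2]; total = 7

7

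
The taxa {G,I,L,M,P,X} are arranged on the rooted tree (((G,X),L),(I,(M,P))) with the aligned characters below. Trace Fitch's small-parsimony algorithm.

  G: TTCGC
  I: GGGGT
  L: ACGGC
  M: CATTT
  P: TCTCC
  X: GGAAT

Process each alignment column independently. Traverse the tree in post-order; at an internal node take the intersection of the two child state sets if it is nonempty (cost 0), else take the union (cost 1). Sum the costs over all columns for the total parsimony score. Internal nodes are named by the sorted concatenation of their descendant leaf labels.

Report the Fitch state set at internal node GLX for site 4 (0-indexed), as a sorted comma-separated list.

C

GX@0: {T} ∪ {G} = {G,T} (union, +1)
GLX@0: {G,T} ∪ {A} = {A,G,T} (union, +1)
MP@0: {C} ∪ {T} = {C,T} (union, +1)
IMP@0: {G} ∪ {C,T} = {C,G,T} (union, +1)
GILMPX@0: {A,G,T} ∩ {C,G,T} = {G,T} (intersection, +0)
GX@1: {T} ∪ {G} = {G,T} (union, +1)
GLX@1: {G,T} ∪ {C} = {C,G,T} (union, +1)
MP@1: {A} ∪ {C} = {A,C} (union, +1)
IMP@1: {G} ∪ {A,C} = {A,C,G} (union, +1)
GILMPX@1: {C,G,T} ∩ {A,C,G} = {C,G} (intersection, +0)
GX@2: {C} ∪ {A} = {A,C} (union, +1)
GLX@2: {A,C} ∪ {G} = {A,C,G} (union, +1)
MP@2: {T} ∩ {T} = {T} (intersection, +0)
IMP@2: {G} ∪ {T} = {G,T} (union, +1)
GILMPX@2: {A,C,G} ∩ {G,T} = {G} (intersection, +0)
GX@3: {G} ∪ {A} = {A,G} (union, +1)
GLX@3: {A,G} ∩ {G} = {G} (intersection, +0)
MP@3: {T} ∪ {C} = {C,T} (union, +1)
IMP@3: {G} ∪ {C,T} = {C,G,T} (union, +1)
GILMPX@3: {G} ∩ {C,G,T} = {G} (intersection, +0)
GX@4: {C} ∪ {T} = {C,T} (union, +1)
GLX@4: {C,T} ∩ {C} = {C} (intersection, +0)
MP@4: {T} ∪ {C} = {C,T} (union, +1)
IMP@4: {T} ∩ {C,T} = {T} (intersection, +0)
GILMPX@4: {C} ∪ {T} = {C,T} (union, +1)
per-site changes: [4, 4, 3, 3, 3]; total = 17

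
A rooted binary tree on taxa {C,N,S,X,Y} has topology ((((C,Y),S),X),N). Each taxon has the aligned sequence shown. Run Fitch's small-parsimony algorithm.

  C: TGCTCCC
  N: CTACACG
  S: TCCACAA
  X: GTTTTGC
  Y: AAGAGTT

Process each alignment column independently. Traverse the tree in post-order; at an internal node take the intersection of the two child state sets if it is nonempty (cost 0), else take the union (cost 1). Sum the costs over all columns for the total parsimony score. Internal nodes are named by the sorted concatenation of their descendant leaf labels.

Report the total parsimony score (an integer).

site 0, node CY: C={T} ∪ Y={A} → {A,T} (+1)
site 0, node CSY: CY={A,T} ∩ S={T} → {T} (+0)
site 0, node CSXY: CSY={T} ∪ X={G} → {G,T} (+1)
site 0, node CNSXY: CSXY={G,T} ∪ N={C} → {C,G,T} (+1)
site 1, node CY: C={G} ∪ Y={A} → {A,G} (+1)
site 1, node CSY: CY={A,G} ∪ S={C} → {A,C,G} (+1)
site 1, node CSXY: CSY={A,C,G} ∪ X={T} → {A,C,G,T} (+1)
site 1, node CNSXY: CSXY={A,C,G,T} ∩ N={T} → {T} (+0)
site 2, node CY: C={C} ∪ Y={G} → {C,G} (+1)
site 2, node CSY: CY={C,G} ∩ S={C} → {C} (+0)
site 2, node CSXY: CSY={C} ∪ X={T} → {C,T} (+1)
site 2, node CNSXY: CSXY={C,T} ∪ N={A} → {A,C,T} (+1)
site 3, node CY: C={T} ∪ Y={A} → {A,T} (+1)
site 3, node CSY: CY={A,T} ∩ S={A} → {A} (+0)
site 3, node CSXY: CSY={A} ∪ X={T} → {A,T} (+1)
site 3, node CNSXY: CSXY={A,T} ∪ N={C} → {A,C,T} (+1)
site 4, node CY: C={C} ∪ Y={G} → {C,G} (+1)
site 4, node CSY: CY={C,G} ∩ S={C} → {C} (+0)
site 4, node CSXY: CSY={C} ∪ X={T} → {C,T} (+1)
site 4, node CNSXY: CSXY={C,T} ∪ N={A} → {A,C,T} (+1)
site 5, node CY: C={C} ∪ Y={T} → {C,T} (+1)
site 5, node CSY: CY={C,T} ∪ S={A} → {A,C,T} (+1)
site 5, node CSXY: CSY={A,C,T} ∪ X={G} → {A,C,G,T} (+1)
site 5, node CNSXY: CSXY={A,C,G,T} ∩ N={C} → {C} (+0)
site 6, node CY: C={C} ∪ Y={T} → {C,T} (+1)
site 6, node CSY: CY={C,T} ∪ S={A} → {A,C,T} (+1)
site 6, node CSXY: CSY={A,C,T} ∩ X={C} → {C} (+0)
site 6, node CNSXY: CSXY={C} ∪ N={G} → {C,G} (+1)
per-site changes: [3, 3, 3, 3, 3, 3, 3]; total = 21

21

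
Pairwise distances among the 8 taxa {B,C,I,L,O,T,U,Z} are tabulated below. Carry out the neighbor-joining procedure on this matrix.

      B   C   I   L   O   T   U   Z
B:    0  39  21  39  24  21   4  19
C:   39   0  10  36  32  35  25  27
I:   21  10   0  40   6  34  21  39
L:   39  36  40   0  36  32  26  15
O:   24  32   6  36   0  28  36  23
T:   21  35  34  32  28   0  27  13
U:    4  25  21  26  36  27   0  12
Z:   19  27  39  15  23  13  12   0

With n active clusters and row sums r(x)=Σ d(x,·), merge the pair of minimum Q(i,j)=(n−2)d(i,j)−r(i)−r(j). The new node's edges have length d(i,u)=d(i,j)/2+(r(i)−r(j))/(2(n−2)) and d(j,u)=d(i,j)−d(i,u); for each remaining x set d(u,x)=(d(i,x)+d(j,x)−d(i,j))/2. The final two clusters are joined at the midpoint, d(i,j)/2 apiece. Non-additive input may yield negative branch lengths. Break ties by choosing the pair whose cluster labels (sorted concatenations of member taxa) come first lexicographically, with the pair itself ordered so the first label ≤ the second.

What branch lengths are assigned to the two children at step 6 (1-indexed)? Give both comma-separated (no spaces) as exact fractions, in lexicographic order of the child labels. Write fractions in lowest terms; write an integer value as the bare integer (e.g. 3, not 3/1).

23/8,15/4

step 1: merge (I,O) at d=6, Q=-320; branch lengths I→11/6, O→25/6; new cluster IO
  updated: d(B,IO)=39/2, d(C,IO)=18, d(IO,L)=35, d(IO,T)=28, d(IO,U)=51/2, d(IO,Z)=28
step 2: merge (C,IO) at d=18, Q=-244; branch lengths C→58/5, IO→32/5; new cluster CIO
  updated: d(B,CIO)=81/4, d(CIO,L)=53/2, d(CIO,T)=45/2, d(CIO,U)=65/4, d(CIO,Z)=37/2
step 3: merge (B,U) at d=4, Q=-345/2; branch lengths B→17/4, U→-1/4; new cluster BU
  updated: d(BU,CIO)=65/4, d(BU,L)=61/2, d(BU,T)=22, d(BU,Z)=27/2
step 4: merge (L,Z) at d=15, Q=-119; branch lengths L→89/6, Z→1/6; new cluster LZ
  updated: d(BU,LZ)=29/2, d(CIO,LZ)=15, d(LZ,T)=15
step 5: merge (BU,CIO) at d=65/4, Q=-74; branch lengths BU→63/8, CIO→67/8; new cluster BCIOU
  updated: d(BCIOU,LZ)=53/8, d(BCIOU,T)=113/8
step 6: merge (BCIOU,LZ) at d=53/8, Q=-143/4; branch lengths BCIOU→23/8, LZ→15/4; new cluster BCILOUZ
  updated: d(BCILOUZ,T)=45/4
step 7: merge (BCILOUZ,T) at d=45/4; branch lengths BCILOUZ→45/8, T→45/8; new cluster BCILOTUZ
final tree: ((((B:17/4,U:-1/4):63/8,(C:58/5,(I:11/6,O:25/6):32/5):67/8):23/8,(L:89/6,Z:1/6):15/4):45/8,T:45/8)
total length: 617/8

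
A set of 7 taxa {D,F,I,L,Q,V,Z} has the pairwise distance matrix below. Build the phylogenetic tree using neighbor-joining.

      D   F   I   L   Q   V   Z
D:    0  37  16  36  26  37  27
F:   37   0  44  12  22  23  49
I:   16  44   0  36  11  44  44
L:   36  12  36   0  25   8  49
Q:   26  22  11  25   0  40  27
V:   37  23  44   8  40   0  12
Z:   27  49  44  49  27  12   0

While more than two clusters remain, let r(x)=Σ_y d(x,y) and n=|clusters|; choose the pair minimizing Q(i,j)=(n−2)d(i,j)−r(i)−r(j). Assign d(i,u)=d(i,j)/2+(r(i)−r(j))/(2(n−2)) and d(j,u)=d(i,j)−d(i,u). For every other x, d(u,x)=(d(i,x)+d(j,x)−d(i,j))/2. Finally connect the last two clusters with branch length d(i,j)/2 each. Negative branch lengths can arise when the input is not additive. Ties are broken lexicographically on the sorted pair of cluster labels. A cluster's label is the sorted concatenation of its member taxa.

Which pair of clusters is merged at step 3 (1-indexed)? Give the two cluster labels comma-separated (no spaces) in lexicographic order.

1. join V+Z (d=12, Q=-312) ⇒ VZ; edges |V|=8/5, |Z|=52/5
  updated: d(D,VZ)=26, d(F,VZ)=30, d(I,VZ)=38, d(L,VZ)=45/2, d(Q,VZ)=55/2
2. join F+L (d=12, Q=-457/2) ⇒ FL; edges |F|=123/16, |L|=69/16
  updated: d(D,FL)=61/2, d(FL,I)=34, d(FL,Q)=35/2, d(FL,VZ)=81/4
3. join FL+VZ (d=81/4, Q=-613/4) ⇒ FLVZ; edges |FL|=205/24, |VZ|=281/24
  updated: d(D,FLVZ)=145/8, d(FLVZ,I)=207/8, d(FLVZ,Q)=99/8
4. join D+I (d=16, Q=-81) ⇒ DI; edges |D|=157/16, |I|=99/16
  updated: d(DI,FLVZ)=14, d(DI,Q)=21/2
5. join DI+FLVZ (d=14, Q=-295/8) ⇒ DFILVZ; edges |DI|=97/16, |FLVZ|=127/16
  updated: d(DFILVZ,Q)=71/16
6. join DFILVZ+Q (d=71/16) ⇒ DFILQVZ; edges |DFILVZ|=71/32, |Q|=71/32
final tree: (((D:157/16,I:99/16):97/16,((F:123/16,L:69/16):205/24,(V:8/5,Z:52/5):281/24):127/16):71/32,Q:71/32)
total length: 1259/16

FL,VZ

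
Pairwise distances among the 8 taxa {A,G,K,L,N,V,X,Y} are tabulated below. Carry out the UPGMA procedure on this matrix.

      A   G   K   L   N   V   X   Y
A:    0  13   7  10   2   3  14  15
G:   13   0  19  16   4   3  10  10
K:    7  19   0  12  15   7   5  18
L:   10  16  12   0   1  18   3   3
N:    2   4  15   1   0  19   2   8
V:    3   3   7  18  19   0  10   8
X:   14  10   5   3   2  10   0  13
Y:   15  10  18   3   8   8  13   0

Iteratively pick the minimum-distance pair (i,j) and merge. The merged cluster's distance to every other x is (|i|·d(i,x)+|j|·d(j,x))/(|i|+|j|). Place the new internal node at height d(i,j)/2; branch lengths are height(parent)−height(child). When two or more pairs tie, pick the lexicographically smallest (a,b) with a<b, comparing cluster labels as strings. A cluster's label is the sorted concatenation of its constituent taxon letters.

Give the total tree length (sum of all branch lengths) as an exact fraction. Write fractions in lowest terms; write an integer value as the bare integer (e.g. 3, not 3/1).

1669/60

step 1: merge (L,N) at d=1; branch lengths L→1/2, N→1/2; new cluster LN
  updated: d(A,LN)=6, d(G,LN)=10, d(K,LN)=27/2, d(LN,V)=37/2, d(LN,X)=5/2, d(LN,Y)=11/2
step 2: merge (LN,X) at d=5/2; branch lengths LN→3/4, X→5/4; new cluster LNX
  updated: d(A,LNX)=26/3, d(G,LNX)=10, d(K,LNX)=32/3, d(LNX,V)=47/3, d(LNX,Y)=8
step 3: merge (A,V) at d=3; branch lengths A→3/2, V→3/2; new cluster AV
  updated: d(AV,G)=8, d(AV,K)=7, d(AV,LNX)=73/6, d(AV,Y)=23/2
step 4: merge (AV,K) at d=7; branch lengths AV→2, K→7/2; new cluster AKV
  updated: d(AKV,G)=35/3, d(AKV,LNX)=35/3, d(AKV,Y)=41/3
step 5: merge (LNX,Y) at d=8; branch lengths LNX→11/4, Y→4; new cluster LNXY
  updated: d(AKV,LNXY)=73/6, d(G,LNXY)=10
step 6: merge (G,LNXY) at d=10; branch lengths G→5, LNXY→1; new cluster GLNXY
  updated: d(AKV,GLNXY)=181/15
step 7: merge (AKV,GLNXY) at d=181/15; branch lengths AKV→38/15, GLNXY→31/30; new cluster AGKLNVXY
final tree: (((A:3/2,V:3/2):2,K:7/2):38/15,(G:5,(((L:1/2,N:1/2):3/4,X:5/4):11/4,Y:4):1):31/30)
total length: 1669/60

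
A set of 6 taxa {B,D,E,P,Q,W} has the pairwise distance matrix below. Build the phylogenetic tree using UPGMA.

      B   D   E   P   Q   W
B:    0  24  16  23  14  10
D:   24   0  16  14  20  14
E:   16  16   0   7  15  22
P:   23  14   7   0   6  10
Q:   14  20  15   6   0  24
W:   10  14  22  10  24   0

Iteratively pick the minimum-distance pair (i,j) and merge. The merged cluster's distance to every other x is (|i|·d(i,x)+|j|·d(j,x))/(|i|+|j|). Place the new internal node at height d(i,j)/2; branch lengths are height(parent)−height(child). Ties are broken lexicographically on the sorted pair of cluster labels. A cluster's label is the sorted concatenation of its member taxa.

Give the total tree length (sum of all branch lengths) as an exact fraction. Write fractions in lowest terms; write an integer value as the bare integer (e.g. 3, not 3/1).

step 1: merge (P,Q) at d=6; branch lengths P→3, Q→3; new cluster PQ
  updated: d(B,PQ)=37/2, d(D,PQ)=17, d(E,PQ)=11, d(PQ,W)=17
step 2: merge (B,W) at d=10; branch lengths B→5, W→5; new cluster BW
  updated: d(BW,D)=19, d(BW,E)=19, d(BW,PQ)=71/4
step 3: merge (E,PQ) at d=11; branch lengths E→11/2, PQ→5/2; new cluster EPQ
  updated: d(BW,EPQ)=109/6, d(D,EPQ)=50/3
step 4: merge (D,EPQ) at d=50/3; branch lengths D→25/3, EPQ→17/6; new cluster DEPQ
  updated: d(BW,DEPQ)=147/8
step 5: merge (BW,DEPQ) at d=147/8; branch lengths BW→67/16, DEPQ→41/48; new cluster BDEPQW
final tree: ((B:5,W:5):67/16,(D:25/3,(E:11/2,(P:3,Q:3):5/2):17/6):41/48)
total length: 965/24

965/24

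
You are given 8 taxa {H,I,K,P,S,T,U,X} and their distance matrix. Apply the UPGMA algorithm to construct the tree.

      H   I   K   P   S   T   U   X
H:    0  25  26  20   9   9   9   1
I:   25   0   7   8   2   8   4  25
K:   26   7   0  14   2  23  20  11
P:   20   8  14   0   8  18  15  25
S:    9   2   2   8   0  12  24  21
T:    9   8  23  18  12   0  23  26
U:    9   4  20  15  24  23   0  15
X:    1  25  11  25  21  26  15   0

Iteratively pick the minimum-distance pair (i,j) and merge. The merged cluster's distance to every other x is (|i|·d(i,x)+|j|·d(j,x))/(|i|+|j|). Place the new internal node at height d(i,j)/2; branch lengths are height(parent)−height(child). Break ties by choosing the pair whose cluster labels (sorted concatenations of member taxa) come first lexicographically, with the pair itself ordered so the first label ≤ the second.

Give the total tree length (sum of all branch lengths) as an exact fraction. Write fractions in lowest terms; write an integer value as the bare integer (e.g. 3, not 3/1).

4949/120

1. join H+X (d=1) ⇒ HX; edges |H|=1/2, |X|=1/2
  updated: d(HX,I)=25, d(HX,K)=37/2, d(HX,P)=45/2, d(HX,S)=15, d(HX,T)=35/2, d(HX,U)=12
2. join I+S (d=2) ⇒ IS; edges |I|=1, |S|=1
  updated: d(HX,IS)=20, d(IS,K)=9/2, d(IS,P)=8, d(IS,T)=10, d(IS,U)=14
3. join IS+K (d=9/2) ⇒ IKS; edges |IS|=5/4, |K|=9/4
  updated: d(HX,IKS)=39/2, d(IKS,P)=10, d(IKS,T)=43/3, d(IKS,U)=16
4. join IKS+P (d=10) ⇒ IKPS; edges |IKS|=11/4, |P|=5
  updated: d(HX,IKPS)=81/4, d(IKPS,T)=61/4, d(IKPS,U)=63/4
5. join HX+U (d=12) ⇒ HUX; edges |HX|=11/2, |U|=6
  updated: d(HUX,IKPS)=75/4, d(HUX,T)=58/3
6. join IKPS+T (d=61/4) ⇒ IKPST; edges |IKPS|=21/8, |T|=61/8
  updated: d(HUX,IKPST)=283/15
7. join HUX+IKPST (d=283/15) ⇒ HIKPSTUX; edges |HUX|=103/30, |IKPST|=217/120
final tree: (((H:1/2,X:1/2):11/2,U:6):103/30,((((I:1,S:1):5/4,K:9/4):11/4,P:5):21/8,T:61/8):217/120)
total length: 4949/120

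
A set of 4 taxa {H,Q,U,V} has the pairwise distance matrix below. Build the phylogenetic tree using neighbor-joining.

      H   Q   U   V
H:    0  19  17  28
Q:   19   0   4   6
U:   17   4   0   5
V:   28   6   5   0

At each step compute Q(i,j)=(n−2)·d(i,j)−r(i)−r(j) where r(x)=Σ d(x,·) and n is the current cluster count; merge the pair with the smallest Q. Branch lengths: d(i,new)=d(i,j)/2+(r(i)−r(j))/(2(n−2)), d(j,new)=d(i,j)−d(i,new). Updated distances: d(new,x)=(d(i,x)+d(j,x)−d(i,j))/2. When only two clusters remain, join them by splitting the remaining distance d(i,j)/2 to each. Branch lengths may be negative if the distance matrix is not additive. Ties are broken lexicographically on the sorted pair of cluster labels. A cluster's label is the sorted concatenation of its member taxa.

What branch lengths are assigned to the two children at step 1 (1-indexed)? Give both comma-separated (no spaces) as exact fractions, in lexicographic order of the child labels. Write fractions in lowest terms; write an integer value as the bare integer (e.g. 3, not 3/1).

step 1: merge (H,U) at d=17, Q=-56; branch lengths H→18, U→-1; new cluster HU
  updated: d(HU,Q)=3, d(HU,V)=8
step 2: merge (HU,Q) at d=3, Q=-17; branch lengths HU→5/2, Q→1/2; new cluster HQU
  updated: d(HQU,V)=11/2
step 3: merge (HQU,V) at d=11/2; branch lengths HQU→11/4, V→11/4; new cluster HQUV
final tree: (((H:18,U:-1):5/2,Q:1/2):11/4,V:11/4)
total length: 51/2

18,-1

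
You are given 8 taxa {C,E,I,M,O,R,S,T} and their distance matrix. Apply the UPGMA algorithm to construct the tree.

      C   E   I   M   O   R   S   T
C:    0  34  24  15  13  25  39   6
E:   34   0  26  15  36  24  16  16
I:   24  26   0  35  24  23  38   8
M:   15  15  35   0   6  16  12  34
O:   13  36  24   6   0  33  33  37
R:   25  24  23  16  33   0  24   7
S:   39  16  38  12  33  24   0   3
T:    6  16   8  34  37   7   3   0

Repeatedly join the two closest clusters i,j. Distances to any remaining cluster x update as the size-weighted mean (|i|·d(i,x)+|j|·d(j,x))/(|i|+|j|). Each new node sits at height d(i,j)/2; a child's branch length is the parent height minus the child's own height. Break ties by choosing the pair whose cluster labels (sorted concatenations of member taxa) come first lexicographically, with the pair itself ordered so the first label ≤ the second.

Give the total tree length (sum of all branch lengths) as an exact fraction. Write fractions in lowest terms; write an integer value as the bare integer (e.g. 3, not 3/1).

2693/40

1. join S+T (d=3) ⇒ ST; edges |S|=3/2, |T|=3/2
  updated: d(C,ST)=45/2, d(E,ST)=16, d(I,ST)=23, d(M,ST)=23, d(O,ST)=35, d(R,ST)=31/2
2. join M+O (d=6) ⇒ MO; edges |M|=3, |O|=3
  updated: d(C,MO)=14, d(E,MO)=51/2, d(I,MO)=59/2, d(MO,R)=49/2, d(MO,ST)=29
3. join C+MO (d=14) ⇒ CMO; edges |C|=7, |MO|=4
  updated: d(CMO,E)=85/3, d(CMO,I)=83/3, d(CMO,R)=74/3, d(CMO,ST)=161/6
4. join R+ST (d=31/2) ⇒ RST; edges |R|=31/4, |ST|=25/4
  updated: d(CMO,RST)=235/9, d(E,RST)=56/3, d(I,RST)=23
5. join E+RST (d=56/3) ⇒ ERST; edges |E|=28/3, |RST|=19/12
  updated: d(CMO,ERST)=80/3, d(ERST,I)=95/4
6. join ERST+I (d=95/4) ⇒ EIRST; edges |ERST|=61/24, |I|=95/8
  updated: d(CMO,EIRST)=403/15
7. join CMO+EIRST (d=403/15) ⇒ CEIMORST; edges |CMO|=193/30, |EIRST|=187/120
final tree: ((C:7,(M:3,O:3):4):193/30,((E:28/3,(R:31/4,(S:3/2,T:3/2):25/4):19/12):61/24,I:95/8):187/120)
total length: 2693/40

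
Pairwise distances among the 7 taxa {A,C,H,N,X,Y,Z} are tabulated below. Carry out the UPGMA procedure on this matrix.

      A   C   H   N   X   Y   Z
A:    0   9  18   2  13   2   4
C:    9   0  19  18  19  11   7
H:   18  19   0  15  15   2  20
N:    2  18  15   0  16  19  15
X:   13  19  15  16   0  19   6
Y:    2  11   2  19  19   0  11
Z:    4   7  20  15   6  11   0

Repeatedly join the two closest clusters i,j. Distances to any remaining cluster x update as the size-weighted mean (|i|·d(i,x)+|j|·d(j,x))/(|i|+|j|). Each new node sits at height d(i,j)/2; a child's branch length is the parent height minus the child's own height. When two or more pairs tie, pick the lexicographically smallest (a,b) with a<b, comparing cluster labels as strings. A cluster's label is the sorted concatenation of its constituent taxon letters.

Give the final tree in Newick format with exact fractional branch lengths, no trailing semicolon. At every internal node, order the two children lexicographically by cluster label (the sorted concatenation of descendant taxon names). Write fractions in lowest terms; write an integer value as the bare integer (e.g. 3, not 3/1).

((((A:1,N:1):5,(X:3,Z:3):3):5/8,C:53/8):33/40,(H:1,Y:1):129/20)

1. join A+N (d=2) ⇒ AN; edges |A|=1, |N|=1
  updated: d(AN,C)=27/2, d(AN,H)=33/2, d(AN,X)=29/2, d(AN,Y)=21/2, d(AN,Z)=19/2
2. join H+Y (d=2) ⇒ HY; edges |H|=1, |Y|=1
  updated: d(AN,HY)=27/2, d(C,HY)=15, d(HY,X)=17, d(HY,Z)=31/2
3. join X+Z (d=6) ⇒ XZ; edges |X|=3, |Z|=3
  updated: d(AN,XZ)=12, d(C,XZ)=13, d(HY,XZ)=65/4
4. join AN+XZ (d=12) ⇒ ANXZ; edges |AN|=5, |XZ|=3
  updated: d(ANXZ,C)=53/4, d(ANXZ,HY)=119/8
5. join ANXZ+C (d=53/4) ⇒ ACNXZ; edges |ANXZ|=5/8, |C|=53/8
  updated: d(ACNXZ,HY)=149/10
6. join ACNXZ+HY (d=149/10) ⇒ ACHNXYZ; edges |ACNXZ|=33/40, |HY|=129/20
final tree: ((((A:1,N:1):5,(X:3,Z:3):3):5/8,C:53/8):33/40,(H:1,Y:1):129/20)
total length: 1301/40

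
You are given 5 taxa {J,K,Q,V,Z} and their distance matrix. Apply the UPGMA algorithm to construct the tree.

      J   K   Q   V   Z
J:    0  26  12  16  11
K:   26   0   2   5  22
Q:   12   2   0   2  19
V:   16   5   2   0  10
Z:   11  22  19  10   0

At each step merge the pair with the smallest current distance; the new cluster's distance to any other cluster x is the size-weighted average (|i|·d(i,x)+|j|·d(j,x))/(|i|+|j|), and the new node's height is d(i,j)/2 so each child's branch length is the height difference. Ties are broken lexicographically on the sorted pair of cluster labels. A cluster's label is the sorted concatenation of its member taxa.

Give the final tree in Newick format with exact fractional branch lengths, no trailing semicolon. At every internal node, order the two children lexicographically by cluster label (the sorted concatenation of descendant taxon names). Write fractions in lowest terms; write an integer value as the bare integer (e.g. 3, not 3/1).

((J:11/2,Z:11/2):13/4,((K:1,Q:1):3/4,V:7/4):7)

step 1: merge (K,Q) at d=2; branch lengths K→1, Q→1; new cluster KQ
  updated: d(J,KQ)=19, d(KQ,V)=7/2, d(KQ,Z)=41/2
step 2: merge (KQ,V) at d=7/2; branch lengths KQ→3/4, V→7/4; new cluster KQV
  updated: d(J,KQV)=18, d(KQV,Z)=17
step 3: merge (J,Z) at d=11; branch lengths J→11/2, Z→11/2; new cluster JZ
  updated: d(JZ,KQV)=35/2
step 4: merge (JZ,KQV) at d=35/2; branch lengths JZ→13/4, KQV→7; new cluster JKQVZ
final tree: ((J:11/2,Z:11/2):13/4,((K:1,Q:1):3/4,V:7/4):7)
total length: 103/4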